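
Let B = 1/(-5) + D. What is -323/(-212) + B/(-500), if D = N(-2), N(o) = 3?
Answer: 201133/132500 ≈ 1.5180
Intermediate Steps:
D = 3
B = 14/5 (B = 1/(-5) + 3 = -⅕ + 3 = 14/5 ≈ 2.8000)
-323/(-212) + B/(-500) = -323/(-212) + (14/5)/(-500) = -323*(-1/212) + (14/5)*(-1/500) = 323/212 - 7/1250 = 201133/132500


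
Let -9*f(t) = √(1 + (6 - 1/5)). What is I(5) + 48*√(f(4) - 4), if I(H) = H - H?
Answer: 16*√(-900 - 5*√170)/5 ≈ 99.416*I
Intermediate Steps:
I(H) = 0
f(t) = -√170/45 (f(t) = -√(1 + (6 - 1/5))/9 = -√(1 + (6 - 1*⅕))/9 = -√(1 + (6 - ⅕))/9 = -√(1 + 29/5)/9 = -√170/45)
I(5) + 48*√(f(4) - 4) = 0 + 48*√(-√170/45 - 4) = 0 + 48*√(-4 - √170/45) = 48*√(-4 - √170/45)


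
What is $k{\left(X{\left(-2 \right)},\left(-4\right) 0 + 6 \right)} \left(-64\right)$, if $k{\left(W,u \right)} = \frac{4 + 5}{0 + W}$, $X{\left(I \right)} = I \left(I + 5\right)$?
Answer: $96$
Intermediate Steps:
$X{\left(I \right)} = I \left(5 + I\right)$
$k{\left(W,u \right)} = \frac{9}{W}$
$k{\left(X{\left(-2 \right)},\left(-4\right) 0 + 6 \right)} \left(-64\right) = \frac{9}{\left(-2\right) \left(5 - 2\right)} \left(-64\right) = \frac{9}{\left(-2\right) 3} \left(-64\right) = \frac{9}{-6} \left(-64\right) = 9 \left(- \frac{1}{6}\right) \left(-64\right) = \left(- \frac{3}{2}\right) \left(-64\right) = 96$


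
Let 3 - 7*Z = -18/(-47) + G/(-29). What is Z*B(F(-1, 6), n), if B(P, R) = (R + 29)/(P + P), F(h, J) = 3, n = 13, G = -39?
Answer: 1734/1363 ≈ 1.2722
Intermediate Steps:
B(P, R) = (29 + R)/(2*P) (B(P, R) = (29 + R)/((2*P)) = (29 + R)*(1/(2*P)) = (29 + R)/(2*P))
Z = 1734/9541 (Z = 3/7 - (-18/(-47) - 39/(-29))/7 = 3/7 - (-18*(-1/47) - 39*(-1/29))/7 = 3/7 - (18/47 + 39/29)/7 = 3/7 - ⅐*2355/1363 = 3/7 - 2355/9541 = 1734/9541 ≈ 0.18174)
Z*B(F(-1, 6), n) = 1734*((½)*(29 + 13)/3)/9541 = 1734*((½)*(⅓)*42)/9541 = (1734/9541)*7 = 1734/1363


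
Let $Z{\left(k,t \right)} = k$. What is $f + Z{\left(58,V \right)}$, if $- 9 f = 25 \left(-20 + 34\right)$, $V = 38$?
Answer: $\frac{172}{9} \approx 19.111$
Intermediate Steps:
$f = - \frac{350}{9}$ ($f = - \frac{25 \left(-20 + 34\right)}{9} = - \frac{25 \cdot 14}{9} = \left(- \frac{1}{9}\right) 350 = - \frac{350}{9} \approx -38.889$)
$f + Z{\left(58,V \right)} = - \frac{350}{9} + 58 = \frac{172}{9}$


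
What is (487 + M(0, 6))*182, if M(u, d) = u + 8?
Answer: 90090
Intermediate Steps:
M(u, d) = 8 + u
(487 + M(0, 6))*182 = (487 + (8 + 0))*182 = (487 + 8)*182 = 495*182 = 90090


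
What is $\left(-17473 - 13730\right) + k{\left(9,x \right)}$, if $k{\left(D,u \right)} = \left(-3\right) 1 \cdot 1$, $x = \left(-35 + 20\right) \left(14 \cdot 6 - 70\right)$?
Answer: $-31206$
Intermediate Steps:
$x = -210$ ($x = - 15 \left(84 - 70\right) = \left(-15\right) 14 = -210$)
$k{\left(D,u \right)} = -3$ ($k{\left(D,u \right)} = \left(-3\right) 1 = -3$)
$\left(-17473 - 13730\right) + k{\left(9,x \right)} = \left(-17473 - 13730\right) - 3 = -31203 - 3 = -31206$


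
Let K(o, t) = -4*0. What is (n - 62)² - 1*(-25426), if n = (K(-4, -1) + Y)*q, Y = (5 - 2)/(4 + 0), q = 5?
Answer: 461105/16 ≈ 28819.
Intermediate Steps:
K(o, t) = 0
Y = ¾ (Y = 3/4 = 3*(¼) = ¾ ≈ 0.75000)
n = 15/4 (n = (0 + ¾)*5 = (¾)*5 = 15/4 ≈ 3.7500)
(n - 62)² - 1*(-25426) = (15/4 - 62)² - 1*(-25426) = (-233/4)² + 25426 = 54289/16 + 25426 = 461105/16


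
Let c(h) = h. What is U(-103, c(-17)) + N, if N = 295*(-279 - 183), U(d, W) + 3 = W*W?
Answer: -136004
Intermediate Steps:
U(d, W) = -3 + W² (U(d, W) = -3 + W*W = -3 + W²)
N = -136290 (N = 295*(-462) = -136290)
U(-103, c(-17)) + N = (-3 + (-17)²) - 136290 = (-3 + 289) - 136290 = 286 - 136290 = -136004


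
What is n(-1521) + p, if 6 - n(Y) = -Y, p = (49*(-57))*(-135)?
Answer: 375540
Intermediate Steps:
p = 377055 (p = -2793*(-135) = 377055)
n(Y) = 6 + Y (n(Y) = 6 - (-1)*Y = 6 + Y)
n(-1521) + p = (6 - 1521) + 377055 = -1515 + 377055 = 375540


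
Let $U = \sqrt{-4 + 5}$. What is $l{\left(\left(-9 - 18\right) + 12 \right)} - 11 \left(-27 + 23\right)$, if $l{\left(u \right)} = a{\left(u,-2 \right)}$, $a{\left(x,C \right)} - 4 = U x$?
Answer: $33$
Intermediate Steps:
$U = 1$ ($U = \sqrt{1} = 1$)
$a{\left(x,C \right)} = 4 + x$ ($a{\left(x,C \right)} = 4 + 1 x = 4 + x$)
$l{\left(u \right)} = 4 + u$
$l{\left(\left(-9 - 18\right) + 12 \right)} - 11 \left(-27 + 23\right) = \left(4 + \left(\left(-9 - 18\right) + 12\right)\right) - 11 \left(-27 + 23\right) = \left(4 + \left(-27 + 12\right)\right) - -44 = \left(4 - 15\right) + 44 = -11 + 44 = 33$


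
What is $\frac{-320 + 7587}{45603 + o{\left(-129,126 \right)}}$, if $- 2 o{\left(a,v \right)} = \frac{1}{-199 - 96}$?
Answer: $\frac{4287530}{26905771} \approx 0.15935$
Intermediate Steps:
$o{\left(a,v \right)} = \frac{1}{590}$ ($o{\left(a,v \right)} = - \frac{1}{2 \left(-199 - 96\right)} = - \frac{1}{2 \left(-295\right)} = \left(- \frac{1}{2}\right) \left(- \frac{1}{295}\right) = \frac{1}{590}$)
$\frac{-320 + 7587}{45603 + o{\left(-129,126 \right)}} = \frac{-320 + 7587}{45603 + \frac{1}{590}} = \frac{7267}{\frac{26905771}{590}} = 7267 \cdot \frac{590}{26905771} = \frac{4287530}{26905771}$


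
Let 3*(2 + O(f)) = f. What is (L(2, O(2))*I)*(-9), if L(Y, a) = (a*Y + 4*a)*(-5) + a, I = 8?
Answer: -2784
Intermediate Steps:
O(f) = -2 + f/3
L(Y, a) = -19*a - 5*Y*a (L(Y, a) = (Y*a + 4*a)*(-5) + a = (4*a + Y*a)*(-5) + a = (-20*a - 5*Y*a) + a = -19*a - 5*Y*a)
(L(2, O(2))*I)*(-9) = (-(-2 + (⅓)*2)*(19 + 5*2)*8)*(-9) = (-(-2 + ⅔)*(19 + 10)*8)*(-9) = (-1*(-4/3)*29*8)*(-9) = ((116/3)*8)*(-9) = (928/3)*(-9) = -2784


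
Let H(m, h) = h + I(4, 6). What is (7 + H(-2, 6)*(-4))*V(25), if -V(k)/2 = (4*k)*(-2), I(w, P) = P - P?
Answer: -6800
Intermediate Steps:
I(w, P) = 0
V(k) = 16*k (V(k) = -2*4*k*(-2) = -(-16)*k = 16*k)
H(m, h) = h (H(m, h) = h + 0 = h)
(7 + H(-2, 6)*(-4))*V(25) = (7 + 6*(-4))*(16*25) = (7 - 24)*400 = -17*400 = -6800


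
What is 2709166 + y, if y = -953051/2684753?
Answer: 7273440592947/2684753 ≈ 2.7092e+6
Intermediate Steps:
y = -953051/2684753 (y = -953051*1/2684753 = -953051/2684753 ≈ -0.35499)
2709166 + y = 2709166 - 953051/2684753 = 7273440592947/2684753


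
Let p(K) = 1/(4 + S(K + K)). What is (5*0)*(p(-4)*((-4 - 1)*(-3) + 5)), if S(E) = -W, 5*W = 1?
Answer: 0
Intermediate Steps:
W = ⅕ (W = (⅕)*1 = ⅕ ≈ 0.20000)
S(E) = -⅕ (S(E) = -1*⅕ = -⅕)
p(K) = 5/19 (p(K) = 1/(4 - ⅕) = 1/(19/5) = 5/19)
(5*0)*(p(-4)*((-4 - 1)*(-3) + 5)) = (5*0)*(5*((-4 - 1)*(-3) + 5)/19) = 0*(5*(-5*(-3) + 5)/19) = 0*(5*(15 + 5)/19) = 0*((5/19)*20) = 0*(100/19) = 0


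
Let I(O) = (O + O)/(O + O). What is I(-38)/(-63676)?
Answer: -1/63676 ≈ -1.5705e-5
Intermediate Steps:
I(O) = 1 (I(O) = (2*O)/((2*O)) = (2*O)*(1/(2*O)) = 1)
I(-38)/(-63676) = 1/(-63676) = 1*(-1/63676) = -1/63676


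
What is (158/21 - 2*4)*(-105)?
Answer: 50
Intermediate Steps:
(158/21 - 2*4)*(-105) = (158*(1/21) - 8)*(-105) = (158/21 - 8)*(-105) = -10/21*(-105) = 50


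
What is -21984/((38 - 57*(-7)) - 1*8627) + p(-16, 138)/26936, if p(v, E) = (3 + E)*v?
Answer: 131338/50505 ≈ 2.6005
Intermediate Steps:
p(v, E) = v*(3 + E)
-21984/((38 - 57*(-7)) - 1*8627) + p(-16, 138)/26936 = -21984/((38 - 57*(-7)) - 1*8627) - 16*(3 + 138)/26936 = -21984/((38 + 399) - 8627) - 16*141*(1/26936) = -21984/(437 - 8627) - 2256*1/26936 = -21984/(-8190) - 282/3367 = -21984*(-1/8190) - 282/3367 = 3664/1365 - 282/3367 = 131338/50505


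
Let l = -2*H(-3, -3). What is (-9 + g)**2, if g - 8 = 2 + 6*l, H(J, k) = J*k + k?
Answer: 5041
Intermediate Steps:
H(J, k) = k + J*k
l = -12 (l = -(-6)*(1 - 3) = -(-6)*(-2) = -2*6 = -12)
g = -62 (g = 8 + (2 + 6*(-12)) = 8 + (2 - 72) = 8 - 70 = -62)
(-9 + g)**2 = (-9 - 62)**2 = (-71)**2 = 5041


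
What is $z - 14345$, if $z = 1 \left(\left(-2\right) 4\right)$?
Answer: $-14353$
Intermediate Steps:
$z = -8$ ($z = 1 \left(-8\right) = -8$)
$z - 14345 = -8 - 14345 = -14353$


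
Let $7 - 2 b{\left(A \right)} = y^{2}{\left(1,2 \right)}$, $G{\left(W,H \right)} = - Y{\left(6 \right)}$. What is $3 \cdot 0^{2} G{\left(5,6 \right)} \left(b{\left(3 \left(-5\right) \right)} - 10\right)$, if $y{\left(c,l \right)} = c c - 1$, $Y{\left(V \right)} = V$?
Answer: $0$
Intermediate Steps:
$y{\left(c,l \right)} = -1 + c^{2}$ ($y{\left(c,l \right)} = c^{2} - 1 = -1 + c^{2}$)
$G{\left(W,H \right)} = -6$ ($G{\left(W,H \right)} = \left(-1\right) 6 = -6$)
$b{\left(A \right)} = \frac{7}{2}$ ($b{\left(A \right)} = \frac{7}{2} - \frac{\left(-1 + 1^{2}\right)^{2}}{2} = \frac{7}{2} - \frac{\left(-1 + 1\right)^{2}}{2} = \frac{7}{2} - \frac{0^{2}}{2} = \frac{7}{2} - 0 = \frac{7}{2} + 0 = \frac{7}{2}$)
$3 \cdot 0^{2} G{\left(5,6 \right)} \left(b{\left(3 \left(-5\right) \right)} - 10\right) = 3 \cdot 0^{2} \left(-6\right) \left(\frac{7}{2} - 10\right) = 3 \cdot 0 \left(-6\right) \left(\frac{7}{2} - 10\right) = 0 \left(-6\right) \left(- \frac{13}{2}\right) = 0 \left(- \frac{13}{2}\right) = 0$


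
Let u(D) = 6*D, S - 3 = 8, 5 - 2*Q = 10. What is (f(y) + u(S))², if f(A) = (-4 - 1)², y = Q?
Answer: 8281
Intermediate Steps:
Q = -5/2 (Q = 5/2 - ½*10 = 5/2 - 5 = -5/2 ≈ -2.5000)
S = 11 (S = 3 + 8 = 11)
y = -5/2 ≈ -2.5000
f(A) = 25 (f(A) = (-5)² = 25)
(f(y) + u(S))² = (25 + 6*11)² = (25 + 66)² = 91² = 8281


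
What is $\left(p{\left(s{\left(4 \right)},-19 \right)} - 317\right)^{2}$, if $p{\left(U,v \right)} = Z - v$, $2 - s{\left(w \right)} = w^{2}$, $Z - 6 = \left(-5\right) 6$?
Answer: $103684$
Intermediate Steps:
$Z = -24$ ($Z = 6 - 30 = -24$)
$s{\left(w \right)} = 2 - w^{2}$
$p{\left(U,v \right)} = -24 - v$
$\left(p{\left(s{\left(4 \right)},-19 \right)} - 317\right)^{2} = \left(\left(-24 - -19\right) - 317\right)^{2} = \left(\left(-24 + 19\right) - 317\right)^{2} = \left(-5 - 317\right)^{2} = \left(-322\right)^{2} = 103684$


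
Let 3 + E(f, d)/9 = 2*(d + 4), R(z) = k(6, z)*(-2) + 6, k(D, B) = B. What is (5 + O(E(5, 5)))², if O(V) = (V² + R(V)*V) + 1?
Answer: 303073281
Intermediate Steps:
R(z) = 6 - 2*z (R(z) = z*(-2) + 6 = -2*z + 6 = 6 - 2*z)
E(f, d) = 45 + 18*d (E(f, d) = -27 + 9*(2*(d + 4)) = -27 + 9*(2*(4 + d)) = -27 + 9*(8 + 2*d) = -27 + (72 + 18*d) = 45 + 18*d)
O(V) = 1 + V² + V*(6 - 2*V) (O(V) = (V² + (6 - 2*V)*V) + 1 = (V² + V*(6 - 2*V)) + 1 = 1 + V² + V*(6 - 2*V))
(5 + O(E(5, 5)))² = (5 + (1 - (45 + 18*5)² + 6*(45 + 18*5)))² = (5 + (1 - (45 + 90)² + 6*(45 + 90)))² = (5 + (1 - 1*135² + 6*135))² = (5 + (1 - 1*18225 + 810))² = (5 + (1 - 18225 + 810))² = (5 - 17414)² = (-17409)² = 303073281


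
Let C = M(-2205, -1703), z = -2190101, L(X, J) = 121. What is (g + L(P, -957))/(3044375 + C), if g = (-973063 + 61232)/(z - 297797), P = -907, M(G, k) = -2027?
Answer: 100649163/2523017168168 ≈ 3.9892e-5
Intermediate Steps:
C = -2027
g = 911831/2487898 (g = (-973063 + 61232)/(-2190101 - 297797) = -911831/(-2487898) = -911831*(-1/2487898) = 911831/2487898 ≈ 0.36651)
(g + L(P, -957))/(3044375 + C) = (911831/2487898 + 121)/(3044375 - 2027) = (301947489/2487898)/3042348 = (301947489/2487898)*(1/3042348) = 100649163/2523017168168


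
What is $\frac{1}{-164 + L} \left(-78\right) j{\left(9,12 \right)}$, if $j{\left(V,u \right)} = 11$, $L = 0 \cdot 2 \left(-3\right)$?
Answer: $\frac{429}{82} \approx 5.2317$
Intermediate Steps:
$L = 0$ ($L = 0 \left(-3\right) = 0$)
$\frac{1}{-164 + L} \left(-78\right) j{\left(9,12 \right)} = \frac{1}{-164 + 0} \left(-78\right) 11 = \frac{1}{-164} \left(-78\right) 11 = \left(- \frac{1}{164}\right) \left(-78\right) 11 = \frac{39}{82} \cdot 11 = \frac{429}{82}$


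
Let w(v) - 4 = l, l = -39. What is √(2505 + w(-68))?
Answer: √2470 ≈ 49.699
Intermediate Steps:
w(v) = -35 (w(v) = 4 - 39 = -35)
√(2505 + w(-68)) = √(2505 - 35) = √2470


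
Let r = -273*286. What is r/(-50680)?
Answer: 5577/3620 ≈ 1.5406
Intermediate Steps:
r = -78078
r/(-50680) = -78078/(-50680) = -78078*(-1/50680) = 5577/3620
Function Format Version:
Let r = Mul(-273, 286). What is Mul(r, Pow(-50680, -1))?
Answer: Rational(5577, 3620) ≈ 1.5406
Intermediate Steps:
r = -78078
Mul(r, Pow(-50680, -1)) = Mul(-78078, Pow(-50680, -1)) = Mul(-78078, Rational(-1, 50680)) = Rational(5577, 3620)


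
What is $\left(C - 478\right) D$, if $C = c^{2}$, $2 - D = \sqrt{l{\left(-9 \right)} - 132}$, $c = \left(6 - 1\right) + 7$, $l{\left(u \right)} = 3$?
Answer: $-668 + 334 i \sqrt{129} \approx -668.0 + 3793.5 i$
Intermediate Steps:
$c = 12$ ($c = 5 + 7 = 12$)
$D = 2 - i \sqrt{129}$ ($D = 2 - \sqrt{3 - 132} = 2 - \sqrt{-129} = 2 - i \sqrt{129} \approx 2.0 - 11.358 i$)
$C = 144$ ($C = 12^{2} = 144$)
$\left(C - 478\right) D = \left(144 - 478\right) \left(2 - i \sqrt{129}\right) = - 334 \left(2 - i \sqrt{129}\right) = -668 + 334 i \sqrt{129}$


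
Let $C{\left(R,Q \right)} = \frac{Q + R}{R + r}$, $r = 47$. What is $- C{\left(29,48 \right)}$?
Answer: $- \frac{77}{76} \approx -1.0132$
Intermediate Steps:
$C{\left(R,Q \right)} = \frac{Q + R}{47 + R}$ ($C{\left(R,Q \right)} = \frac{Q + R}{R + 47} = \frac{Q + R}{47 + R}$)
$- C{\left(29,48 \right)} = - \frac{48 + 29}{47 + 29} = - \frac{77}{76}$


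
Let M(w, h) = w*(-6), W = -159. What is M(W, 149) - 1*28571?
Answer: -27617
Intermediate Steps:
M(w, h) = -6*w
M(W, 149) - 1*28571 = -6*(-159) - 1*28571 = 954 - 28571 = -27617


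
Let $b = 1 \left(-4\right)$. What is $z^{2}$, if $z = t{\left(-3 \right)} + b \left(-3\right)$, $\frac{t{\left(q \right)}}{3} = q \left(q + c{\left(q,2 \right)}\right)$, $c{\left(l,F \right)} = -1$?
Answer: $2304$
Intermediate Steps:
$b = -4$
$t{\left(q \right)} = 3 q \left(-1 + q\right)$ ($t{\left(q \right)} = 3 q \left(q - 1\right) = 3 q \left(-1 + q\right)$)
$z = 48$ ($z = 3 \left(-3\right) \left(-1 - 3\right) - -12 = 3 \left(-3\right) \left(-4\right) + 12 = 36 + 12 = 48$)
$z^{2} = 48^{2} = 2304$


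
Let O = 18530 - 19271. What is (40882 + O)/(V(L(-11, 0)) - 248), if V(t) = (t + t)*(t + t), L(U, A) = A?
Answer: -40141/248 ≈ -161.86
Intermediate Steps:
O = -741
V(t) = 4*t² (V(t) = (2*t)*(2*t) = 4*t²)
(40882 + O)/(V(L(-11, 0)) - 248) = (40882 - 741)/(4*0² - 248) = 40141/(4*0 - 248) = 40141/(0 - 248) = 40141/(-248) = 40141*(-1/248) = -40141/248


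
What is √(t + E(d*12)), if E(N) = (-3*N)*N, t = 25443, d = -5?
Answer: 3*√1627 ≈ 121.01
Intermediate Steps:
E(N) = -3*N²
√(t + E(d*12)) = √(25443 - 3*(-5*12)²) = √(25443 - 3*(-60)²) = √(25443 - 3*3600) = √(25443 - 10800) = √14643 = 3*√1627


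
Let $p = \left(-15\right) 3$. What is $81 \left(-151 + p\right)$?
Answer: $-15876$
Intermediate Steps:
$p = -45$
$81 \left(-151 + p\right) = 81 \left(-151 - 45\right) = 81 \left(-196\right) = -15876$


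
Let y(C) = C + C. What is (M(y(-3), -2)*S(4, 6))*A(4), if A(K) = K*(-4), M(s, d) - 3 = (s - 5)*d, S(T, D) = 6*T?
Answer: -9600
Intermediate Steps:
y(C) = 2*C
M(s, d) = 3 + d*(-5 + s) (M(s, d) = 3 + (s - 5)*d = 3 + (-5 + s)*d = 3 + d*(-5 + s))
A(K) = -4*K
(M(y(-3), -2)*S(4, 6))*A(4) = ((3 - 5*(-2) - 4*(-3))*(6*4))*(-4*4) = ((3 + 10 - 2*(-6))*24)*(-16) = ((3 + 10 + 12)*24)*(-16) = (25*24)*(-16) = 600*(-16) = -9600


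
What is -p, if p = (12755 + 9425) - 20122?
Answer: -2058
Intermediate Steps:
p = 2058 (p = 22180 - 20122 = 2058)
-p = -1*2058 = -2058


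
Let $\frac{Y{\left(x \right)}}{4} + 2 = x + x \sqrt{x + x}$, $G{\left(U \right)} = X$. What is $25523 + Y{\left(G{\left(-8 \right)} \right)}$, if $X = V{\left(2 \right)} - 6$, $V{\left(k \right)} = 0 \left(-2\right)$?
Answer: $25491 - 48 i \sqrt{3} \approx 25491.0 - 83.138 i$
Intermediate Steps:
$V{\left(k \right)} = 0$
$X = -6$ ($X = 0 - 6 = -6$)
$G{\left(U \right)} = -6$
$Y{\left(x \right)} = -8 + 4 x + 4 \sqrt{2} x^{\frac{3}{2}}$ ($Y{\left(x \right)} = -8 + 4 \left(x + x \sqrt{x + x}\right) = -8 + 4 \left(x + x \sqrt{2 x}\right) = -8 + 4 \left(x + x \sqrt{2} \sqrt{x}\right) = -8 + 4 \left(x + \sqrt{2} x^{\frac{3}{2}}\right) = -8 + \left(4 x + 4 \sqrt{2} x^{\frac{3}{2}}\right) = -8 + 4 x + 4 \sqrt{2} x^{\frac{3}{2}}$)
$25523 + Y{\left(G{\left(-8 \right)} \right)} = 25523 + \left(-8 + 4 \left(-6\right) + 4 \sqrt{2} \left(-6\right)^{\frac{3}{2}}\right) = 25523 - \left(32 - 4 \sqrt{2} \left(- 6 i \sqrt{6}\right)\right) = 25523 - \left(32 + 48 i \sqrt{3}\right) = 25491 - 48 i \sqrt{3}$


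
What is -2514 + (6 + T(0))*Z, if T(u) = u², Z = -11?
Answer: -2580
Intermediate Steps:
-2514 + (6 + T(0))*Z = -2514 + (6 + 0²)*(-11) = -2514 + (6 + 0)*(-11) = -2514 + 6*(-11) = -2514 - 66 = -2580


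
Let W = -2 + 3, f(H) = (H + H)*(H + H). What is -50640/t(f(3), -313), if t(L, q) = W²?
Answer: -50640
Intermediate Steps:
f(H) = 4*H² (f(H) = (2*H)*(2*H) = 4*H²)
W = 1
t(L, q) = 1 (t(L, q) = 1² = 1)
-50640/t(f(3), -313) = -50640/1 = -50640*1 = -50640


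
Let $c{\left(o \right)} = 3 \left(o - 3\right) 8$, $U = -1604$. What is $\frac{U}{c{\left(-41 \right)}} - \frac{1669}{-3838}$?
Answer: $\frac{989827}{506616} \approx 1.9538$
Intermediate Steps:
$c{\left(o \right)} = -72 + 24 o$ ($c{\left(o \right)} = 3 \left(-3 + o\right) 8 = \left(-9 + 3 o\right) 8 = -72 + 24 o$)
$\frac{U}{c{\left(-41 \right)}} - \frac{1669}{-3838} = - \frac{1604}{-72 + 24 \left(-41\right)} - \frac{1669}{-3838} = - \frac{1604}{-72 - 984} - - \frac{1669}{3838} = - \frac{1604}{-1056} + \frac{1669}{3838} = \left(-1604\right) \left(- \frac{1}{1056}\right) + \frac{1669}{3838} = \frac{401}{264} + \frac{1669}{3838} = \frac{989827}{506616}$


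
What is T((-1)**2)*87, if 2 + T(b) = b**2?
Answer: -87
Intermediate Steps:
T(b) = -2 + b**2
T((-1)**2)*87 = (-2 + ((-1)**2)**2)*87 = (-2 + 1**2)*87 = (-2 + 1)*87 = -1*87 = -87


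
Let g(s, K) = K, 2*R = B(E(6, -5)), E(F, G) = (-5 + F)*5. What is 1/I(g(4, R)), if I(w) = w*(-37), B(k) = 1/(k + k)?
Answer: -20/37 ≈ -0.54054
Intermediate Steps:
E(F, G) = -25 + 5*F
B(k) = 1/(2*k)
R = 1/20 (R = (1/(2*(-25 + 5*6)))/2 = (1/(2*(-25 + 30)))/2 = ((½)/5)/2 = ((½)*(⅕))/2 = (½)*(⅒) = 1/20 ≈ 0.050000)
I(w) = -37*w
1/I(g(4, R)) = 1/(-37*1/20) = 1/(-37/20) = -20/37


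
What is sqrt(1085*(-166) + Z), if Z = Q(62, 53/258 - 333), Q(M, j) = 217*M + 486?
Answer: I*sqrt(166170) ≈ 407.64*I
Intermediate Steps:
Q(M, j) = 486 + 217*M
Z = 13940 (Z = 486 + 217*62 = 486 + 13454 = 13940)
sqrt(1085*(-166) + Z) = sqrt(1085*(-166) + 13940) = sqrt(-180110 + 13940) = sqrt(-166170) = I*sqrt(166170)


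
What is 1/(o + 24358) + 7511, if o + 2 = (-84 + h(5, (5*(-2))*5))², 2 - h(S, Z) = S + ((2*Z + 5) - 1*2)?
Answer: 183689017/24456 ≈ 7511.0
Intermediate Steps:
h(S, Z) = -1 - S - 2*Z (h(S, Z) = 2 - (S + ((2*Z + 5) - 1*2)) = 2 - (S + ((5 + 2*Z) - 2)) = 2 - (S + (3 + 2*Z)) = 2 - (3 + S + 2*Z) = 2 + (-3 - S - 2*Z) = -1 - S - 2*Z)
o = 98 (o = -2 + (-84 + (-1 - 1*5 - 2*5*(-2)*5))² = -2 + (-84 + (-1 - 5 - (-20)*5))² = -2 + (-84 + (-1 - 5 - 2*(-50)))² = -2 + (-84 + (-1 - 5 + 100))² = -2 + (-84 + 94)² = -2 + 10² = -2 + 100 = 98)
1/(o + 24358) + 7511 = 1/(98 + 24358) + 7511 = 1/24456 + 7511 = 183689017/24456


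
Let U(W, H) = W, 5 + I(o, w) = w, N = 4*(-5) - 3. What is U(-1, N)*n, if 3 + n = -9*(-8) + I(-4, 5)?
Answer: -69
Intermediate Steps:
N = -23 (N = -20 - 3 = -23)
I(o, w) = -5 + w
n = 69 (n = -3 + (-9*(-8) + (-5 + 5)) = -3 + (72 + 0) = -3 + 72 = 69)
U(-1, N)*n = -1*69 = -69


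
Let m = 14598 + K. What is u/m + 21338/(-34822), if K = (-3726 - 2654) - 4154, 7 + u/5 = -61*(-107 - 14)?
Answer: 299292377/35379152 ≈ 8.4596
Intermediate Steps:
u = 36870 (u = -35 + 5*(-61*(-107 - 14)) = -35 + 5*(-61*(-121)) = -35 + 5*7381 = -35 + 36905 = 36870)
K = -10534 (K = -6380 - 4154 = -10534)
m = 4064 (m = 14598 - 10534 = 4064)
u/m + 21338/(-34822) = 36870/4064 + 21338/(-34822) = 36870*(1/4064) + 21338*(-1/34822) = 18435/2032 - 10669/17411 = 299292377/35379152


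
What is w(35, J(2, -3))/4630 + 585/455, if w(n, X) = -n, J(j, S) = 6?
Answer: 8285/6482 ≈ 1.2782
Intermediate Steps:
w(35, J(2, -3))/4630 + 585/455 = -1*35/4630 + 585/455 = -35*1/4630 + 585*(1/455) = -7/926 + 9/7 = 8285/6482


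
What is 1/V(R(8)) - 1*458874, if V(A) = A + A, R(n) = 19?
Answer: -17437211/38 ≈ -4.5887e+5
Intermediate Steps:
V(A) = 2*A
1/V(R(8)) - 1*458874 = 1/(2*19) - 1*458874 = 1/38 - 458874 = -17437211/38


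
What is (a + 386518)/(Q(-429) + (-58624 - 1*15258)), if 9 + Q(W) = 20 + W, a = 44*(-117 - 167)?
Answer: -187011/37150 ≈ -5.0339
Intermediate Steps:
a = -12496 (a = 44*(-284) = -12496)
Q(W) = 11 + W (Q(W) = -9 + (20 + W) = 11 + W)
(a + 386518)/(Q(-429) + (-58624 - 1*15258)) = (-12496 + 386518)/((11 - 429) + (-58624 - 1*15258)) = 374022/(-418 + (-58624 - 15258)) = 374022/(-418 - 73882) = 374022/(-74300) = 374022*(-1/74300) = -187011/37150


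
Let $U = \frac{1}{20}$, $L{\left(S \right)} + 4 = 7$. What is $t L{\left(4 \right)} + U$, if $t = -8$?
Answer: $- \frac{479}{20} \approx -23.95$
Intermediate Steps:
$L{\left(S \right)} = 3$ ($L{\left(S \right)} = -4 + 7 = 3$)
$U = \frac{1}{20} \approx 0.05$
$t L{\left(4 \right)} + U = \left(-8\right) 3 + \frac{1}{20} = -24 + \frac{1}{20} = - \frac{479}{20}$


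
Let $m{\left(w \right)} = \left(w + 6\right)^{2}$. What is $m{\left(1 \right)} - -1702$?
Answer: $1751$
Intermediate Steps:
$m{\left(w \right)} = \left(6 + w\right)^{2}$
$m{\left(1 \right)} - -1702 = \left(6 + 1\right)^{2} - -1702 = 7^{2} + 1702 = 49 + 1702 = 1751$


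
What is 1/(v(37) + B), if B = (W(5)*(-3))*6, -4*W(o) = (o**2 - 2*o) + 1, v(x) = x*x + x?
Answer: 1/1478 ≈ 0.00067659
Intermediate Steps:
v(x) = x + x**2 (v(x) = x**2 + x = x + x**2)
W(o) = -1/4 + o/2 - o**2/4 (W(o) = -((o**2 - 2*o) + 1)/4 = -(1 + o**2 - 2*o)/4 = -1/4 + o/2 - o**2/4)
B = 72 (B = ((-1/4 + (1/2)*5 - 1/4*5**2)*(-3))*6 = ((-1/4 + 5/2 - 1/4*25)*(-3))*6 = ((-1/4 + 5/2 - 25/4)*(-3))*6 = -4*(-3)*6 = 12*6 = 72)
1/(v(37) + B) = 1/(37*(1 + 37) + 72) = 1/(37*38 + 72) = 1/(1406 + 72) = 1/1478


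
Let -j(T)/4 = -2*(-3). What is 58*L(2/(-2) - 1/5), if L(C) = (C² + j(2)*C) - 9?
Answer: 30798/25 ≈ 1231.9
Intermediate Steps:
j(T) = -24 (j(T) = -(-8)*(-3) = -4*6 = -24)
L(C) = -9 + C² - 24*C (L(C) = (C² - 24*C) - 9 = -9 + C² - 24*C)
58*L(2/(-2) - 1/5) = 58*(-9 + (2/(-2) - 1/5)² - 24*(2/(-2) - 1/5)) = 58*(-9 + (2*(-½) - 1*⅕)² - 24*(2*(-½) - 1*⅕)) = 58*(-9 + (-1 - ⅕)² - 24*(-1 - ⅕)) = 58*(-9 + (-6/5)² - 24*(-6/5)) = 58*(-9 + 36/25 + 144/5) = 58*(531/25) = 30798/25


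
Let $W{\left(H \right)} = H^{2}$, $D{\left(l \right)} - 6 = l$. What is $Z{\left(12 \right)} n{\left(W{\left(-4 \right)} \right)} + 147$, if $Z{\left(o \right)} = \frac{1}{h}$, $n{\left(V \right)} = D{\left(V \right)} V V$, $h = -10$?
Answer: $- \frac{2081}{5} \approx -416.2$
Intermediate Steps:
$D{\left(l \right)} = 6 + l$
$n{\left(V \right)} = V^{2} \left(6 + V\right)$ ($n{\left(V \right)} = \left(6 + V\right) V V = V \left(6 + V\right) V = V^{2} \left(6 + V\right)$)
$Z{\left(o \right)} = - \frac{1}{10}$ ($Z{\left(o \right)} = \frac{1}{-10} = - \frac{1}{10}$)
$Z{\left(12 \right)} n{\left(W{\left(-4 \right)} \right)} + 147 = - \frac{\left(\left(-4\right)^{2}\right)^{2} \left(6 + \left(-4\right)^{2}\right)}{10} + 147 = - \frac{16^{2} \left(6 + 16\right)}{10} + 147 = - \frac{256 \cdot 22}{10} + 147 = \left(- \frac{1}{10}\right) 5632 + 147 = - \frac{2816}{5} + 147 = - \frac{2081}{5}$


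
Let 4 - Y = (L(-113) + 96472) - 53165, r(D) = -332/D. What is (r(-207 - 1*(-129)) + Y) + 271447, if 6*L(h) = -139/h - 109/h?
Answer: 1005447754/4407 ≈ 2.2815e+5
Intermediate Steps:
L(h) = -124/(3*h) (L(h) = (-139/h - 109/h)/6 = (-248/h)/6 = -124/(3*h))
Y = -14679841/339 (Y = 4 - ((-124/3/(-113) + 96472) - 53165) = 4 - ((-124/3*(-1/113) + 96472) - 53165) = 4 - ((124/339 + 96472) - 53165) = 4 - (32704132/339 - 53165) = 4 - 1*14681197/339 = 4 - 14681197/339 = -14679841/339 ≈ -43303.)
(r(-207 - 1*(-129)) + Y) + 271447 = (-332/(-207 - 1*(-129)) - 14679841/339) + 271447 = (-332/(-207 + 129) - 14679841/339) + 271447 = (-332/(-78) - 14679841/339) + 271447 = (-332*(-1/78) - 14679841/339) + 271447 = (166/39 - 14679841/339) + 271447 = -190819175/4407 + 271447 = 1005447754/4407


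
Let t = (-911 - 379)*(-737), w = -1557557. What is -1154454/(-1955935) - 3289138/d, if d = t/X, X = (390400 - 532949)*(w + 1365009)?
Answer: -1605266029173271471474/16905146205 ≈ -9.4957e+10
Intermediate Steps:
t = 950730 (t = -1290*(-737) = 950730)
X = 27447524852 (X = (390400 - 532949)*(-1557557 + 1365009) = -142549*(-192548) = 27447524852)
d = 43215/1247614766 (d = 950730/27447524852 = 950730*(1/27447524852) = 43215/1247614766 ≈ 3.4638e-5)
-1154454/(-1955935) - 3289138/d = -1154454/(-1955935) - 3289138/43215/1247614766 = -1154454*(-1/1955935) - 3289138*1247614766/43215 = 1154454/1955935 - 4103577136211708/43215 = -1605266029173271471474/16905146205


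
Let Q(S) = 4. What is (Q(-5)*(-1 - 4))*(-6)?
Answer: 120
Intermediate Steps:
(Q(-5)*(-1 - 4))*(-6) = (4*(-1 - 4))*(-6) = (4*(-5))*(-6) = -20*(-6) = 120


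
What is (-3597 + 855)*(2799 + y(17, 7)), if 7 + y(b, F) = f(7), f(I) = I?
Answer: -7674858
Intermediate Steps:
y(b, F) = 0 (y(b, F) = -7 + 7 = 0)
(-3597 + 855)*(2799 + y(17, 7)) = (-3597 + 855)*(2799 + 0) = -2742*2799 = -7674858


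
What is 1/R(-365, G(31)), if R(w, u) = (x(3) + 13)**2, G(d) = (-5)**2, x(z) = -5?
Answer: 1/64 ≈ 0.015625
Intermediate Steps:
G(d) = 25
R(w, u) = 64 (R(w, u) = (-5 + 13)**2 = 8**2 = 64)
1/R(-365, G(31)) = 1/64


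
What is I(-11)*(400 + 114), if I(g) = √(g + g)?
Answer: 514*I*√22 ≈ 2410.9*I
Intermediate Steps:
I(g) = √2*√g (I(g) = √(2*g) = √2*√g)
I(-11)*(400 + 114) = (√2*√(-11))*(400 + 114) = (√2*(I*√11))*514 = (I*√22)*514 = 514*I*√22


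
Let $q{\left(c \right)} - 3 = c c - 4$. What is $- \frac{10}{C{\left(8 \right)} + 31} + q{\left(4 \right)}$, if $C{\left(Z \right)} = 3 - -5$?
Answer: $\frac{575}{39} \approx 14.744$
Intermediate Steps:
$q{\left(c \right)} = -1 + c^{2}$ ($q{\left(c \right)} = 3 + \left(c c - 4\right) = 3 + \left(c^{2} - 4\right) = 3 + \left(-4 + c^{2}\right) = -1 + c^{2}$)
$C{\left(Z \right)} = 8$ ($C{\left(Z \right)} = 3 + 5 = 8$)
$- \frac{10}{C{\left(8 \right)} + 31} + q{\left(4 \right)} = - \frac{10}{8 + 31} - \left(1 - 4^{2}\right) = - \frac{10}{39} + \left(-1 + 16\right) = \left(-10\right) \frac{1}{39} + 15 = - \frac{10}{39} + 15 = \frac{575}{39}$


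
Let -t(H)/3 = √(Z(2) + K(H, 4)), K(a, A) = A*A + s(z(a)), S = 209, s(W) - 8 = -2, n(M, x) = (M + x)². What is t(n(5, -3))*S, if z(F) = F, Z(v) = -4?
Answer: -1881*√2 ≈ -2660.1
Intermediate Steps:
s(W) = 6 (s(W) = 8 - 2 = 6)
K(a, A) = 6 + A² (K(a, A) = A*A + 6 = A² + 6 = 6 + A²)
t(H) = -9*√2 (t(H) = -3*√(-4 + (6 + 4²)) = -3*√(-4 + (6 + 16)) = -3*√(-4 + 22) = -9*√2)
t(n(5, -3))*S = -9*√2*209 = -1881*√2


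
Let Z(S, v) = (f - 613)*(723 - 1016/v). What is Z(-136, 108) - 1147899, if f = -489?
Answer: -52225507/27 ≈ -1.9343e+6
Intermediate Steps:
Z(S, v) = -796746 + 1119632/v (Z(S, v) = (-489 - 613)*(723 - 1016/v) = -1102*(723 - 1016/v) = -796746 + 1119632/v)
Z(-136, 108) - 1147899 = (-796746 + 1119632/108) - 1147899 = (-796746 + 1119632*(1/108)) - 1147899 = (-796746 + 279908/27) - 1147899 = -21232234/27 - 1147899 = -52225507/27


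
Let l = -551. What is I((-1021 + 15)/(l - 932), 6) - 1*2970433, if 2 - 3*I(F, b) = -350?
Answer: -8910947/3 ≈ -2.9703e+6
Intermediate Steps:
I(F, b) = 352/3 (I(F, b) = ⅔ - ⅓*(-350) = ⅔ + 350/3 = 352/3)
I((-1021 + 15)/(l - 932), 6) - 1*2970433 = 352/3 - 1*2970433 = 352/3 - 2970433 = -8910947/3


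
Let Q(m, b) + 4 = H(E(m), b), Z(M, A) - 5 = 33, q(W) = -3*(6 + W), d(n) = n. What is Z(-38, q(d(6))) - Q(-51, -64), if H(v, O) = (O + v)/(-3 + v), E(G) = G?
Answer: 2153/54 ≈ 39.870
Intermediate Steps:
q(W) = -18 - 3*W
Z(M, A) = 38 (Z(M, A) = 5 + 33 = 38)
H(v, O) = (O + v)/(-3 + v)
Q(m, b) = -4 + (b + m)/(-3 + m)
Z(-38, q(d(6))) - Q(-51, -64) = 38 - (12 - 64 - 3*(-51))/(-3 - 51) = 38 - (12 - 64 + 153)/(-54) = 38 - (-1)*101/54 = 38 - 1*(-101/54) = 38 + 101/54 = 2153/54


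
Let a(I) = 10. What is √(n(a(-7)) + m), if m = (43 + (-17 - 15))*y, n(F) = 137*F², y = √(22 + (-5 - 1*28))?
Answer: √(13700 + 11*I*√11) ≈ 117.05 + 0.1558*I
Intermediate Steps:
y = I*√11 (y = √(22 + (-5 - 28)) = √(22 - 33) = √(-11) = I*√11 ≈ 3.3166*I)
m = 11*I*√11 (m = (43 + (-17 - 15))*(I*√11) = (43 - 32)*(I*√11) = 11*(I*√11) = 11*I*√11 ≈ 36.483*I)
√(n(a(-7)) + m) = √(137*10² + 11*I*√11) = √(137*100 + 11*I*√11) = √(13700 + 11*I*√11)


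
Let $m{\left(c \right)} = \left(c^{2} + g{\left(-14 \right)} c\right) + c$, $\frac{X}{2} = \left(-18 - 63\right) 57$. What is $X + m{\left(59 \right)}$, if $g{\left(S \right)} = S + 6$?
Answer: $-6166$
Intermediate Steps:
$g{\left(S \right)} = 6 + S$
$X = -9234$ ($X = 2 \left(-18 - 63\right) 57 = 2 \left(\left(-81\right) 57\right) = 2 \left(-4617\right) = -9234$)
$m{\left(c \right)} = c^{2} - 7 c$ ($m{\left(c \right)} = \left(c^{2} + \left(6 - 14\right) c\right) + c = \left(c^{2} - 8 c\right) + c = c^{2} - 7 c$)
$X + m{\left(59 \right)} = -9234 + 59 \left(-7 + 59\right) = -9234 + 59 \cdot 52 = -9234 + 3068 = -6166$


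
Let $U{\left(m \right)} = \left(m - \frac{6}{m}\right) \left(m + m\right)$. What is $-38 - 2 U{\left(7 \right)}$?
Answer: $-210$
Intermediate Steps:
$U{\left(m \right)} = 2 m \left(m - \frac{6}{m}\right)$ ($U{\left(m \right)} = \left(m - \frac{6}{m}\right) 2 m = 2 m \left(m - \frac{6}{m}\right)$)
$-38 - 2 U{\left(7 \right)} = -38 - 2 \left(-12 + 2 \cdot 7^{2}\right) = -38 - 2 \left(-12 + 2 \cdot 49\right) = -38 - 2 \left(-12 + 98\right) = -38 - 172 = -210$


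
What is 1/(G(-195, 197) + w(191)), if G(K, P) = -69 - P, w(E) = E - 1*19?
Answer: -1/94 ≈ -0.010638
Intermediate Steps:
w(E) = -19 + E (w(E) = E - 19 = -19 + E)
1/(G(-195, 197) + w(191)) = 1/((-69 - 1*197) + (-19 + 191)) = 1/((-69 - 197) + 172) = 1/(-266 + 172) = 1/(-94) = -1/94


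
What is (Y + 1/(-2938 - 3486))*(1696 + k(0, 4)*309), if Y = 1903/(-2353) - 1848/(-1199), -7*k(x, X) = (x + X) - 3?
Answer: 13952671684873/11533257736 ≈ 1209.8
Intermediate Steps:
k(x, X) = 3/7 - X/7 - x/7 (k(x, X) = -((x + X) - 3)/7 = -((X + x) - 3)/7 = -(-3 + X + x)/7 = 3/7 - X/7 - x/7)
Y = 187877/256477 (Y = 1903*(-1/2353) - 1848*(-1/1199) = -1903/2353 + 168/109 = 187877/256477 ≈ 0.73253)
(Y + 1/(-2938 - 3486))*(1696 + k(0, 4)*309) = (187877/256477 + 1/(-2938 - 3486))*(1696 + (3/7 - ⅐*4 - ⅐*0)*309) = (187877/256477 + 1/(-6424))*(1696 + (3/7 - 4/7 + 0)*309) = (187877/256477 - 1/6424)*(1696 - ⅐*309) = 1206665371*(1696 - 309/7)/1647608248 = (1206665371/1647608248)*(11563/7) = 13952671684873/11533257736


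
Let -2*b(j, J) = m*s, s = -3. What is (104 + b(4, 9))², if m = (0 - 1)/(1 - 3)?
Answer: 175561/16 ≈ 10973.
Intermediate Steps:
m = ½ (m = -1/(-2) = -1*(-½) = ½ ≈ 0.50000)
b(j, J) = ¾ (b(j, J) = -(-3)/4 = -½*(-3/2) = ¾)
(104 + b(4, 9))² = (104 + ¾)² = (419/4)² = 175561/16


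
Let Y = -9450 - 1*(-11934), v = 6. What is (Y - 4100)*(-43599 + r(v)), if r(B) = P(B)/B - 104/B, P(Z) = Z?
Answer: 211447136/3 ≈ 7.0482e+7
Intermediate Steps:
r(B) = 1 - 104/B (r(B) = B/B - 104/B = 1 - 104/B)
Y = 2484 (Y = -9450 + 11934 = 2484)
(Y - 4100)*(-43599 + r(v)) = (2484 - 4100)*(-43599 + (-104 + 6)/6) = -1616*(-43599 + (⅙)*(-98)) = -1616*(-43599 - 49/3) = -1616*(-130846/3) = 211447136/3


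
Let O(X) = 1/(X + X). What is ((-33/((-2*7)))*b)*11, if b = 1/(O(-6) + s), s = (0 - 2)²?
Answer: 2178/329 ≈ 6.6201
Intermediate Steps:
s = 4 (s = (-2)² = 4)
O(X) = 1/(2*X)
b = 12/47 (b = 1/((½)/(-6) + 4) = 1/((½)*(-⅙) + 4) = 1/(-1/12 + 4) = 1/(47/12) = 12/47 ≈ 0.25532)
((-33/((-2*7)))*b)*11 = (-33/((-2*7))*(12/47))*11 = (-33/(-14)*(12/47))*11 = (-33*(-1/14)*(12/47))*11 = ((33/14)*(12/47))*11 = (198/329)*11 = 2178/329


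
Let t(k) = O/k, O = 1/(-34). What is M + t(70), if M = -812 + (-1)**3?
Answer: -1934941/2380 ≈ -813.00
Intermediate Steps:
M = -813 (M = -812 - 1 = -813)
O = -1/34 ≈ -0.029412
t(k) = -1/(34*k)
M + t(70) = -813 - 1/34/70 = -813 - 1/34*1/70 = -813 - 1/2380 = -1934941/2380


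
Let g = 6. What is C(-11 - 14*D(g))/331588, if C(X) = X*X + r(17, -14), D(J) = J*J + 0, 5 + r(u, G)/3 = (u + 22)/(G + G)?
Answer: 7425763/9284464 ≈ 0.79981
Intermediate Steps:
r(u, G) = -15 + 3*(22 + u)/(2*G) (r(u, G) = -15 + 3*((u + 22)/(G + G)) = -15 + 3*((22 + u)/((2*G))) = -15 + 3*((22 + u)*(1/(2*G))) = -15 + 3*((22 + u)/(2*G)) = -15 + 3*(22 + u)/(2*G))
D(J) = J² (D(J) = J² + 0 = J²)
C(X) = -537/28 + X² (C(X) = X*X + (3/2)*(22 + 17 - 10*(-14))/(-14) = X² + (3/2)*(-1/14)*(22 + 17 + 140) = X² + (3/2)*(-1/14)*179 = X² - 537/28 = -537/28 + X²)
C(-11 - 14*D(g))/331588 = (-537/28 + (-11 - 14*6²)²)/331588 = (-537/28 + (-11 - 14*36)²)*(1/331588) = (-537/28 + (-11 - 504)²)*(1/331588) = (-537/28 + (-515)²)*(1/331588) = (-537/28 + 265225)*(1/331588) = (7425763/28)*(1/331588) = 7425763/9284464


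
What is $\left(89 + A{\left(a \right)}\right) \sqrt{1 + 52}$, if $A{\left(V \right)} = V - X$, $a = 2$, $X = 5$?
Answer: $86 \sqrt{53} \approx 626.09$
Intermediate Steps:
$A{\left(V \right)} = -5 + V$ ($A{\left(V \right)} = V - 5 = -5 + V$)
$\left(89 + A{\left(a \right)}\right) \sqrt{1 + 52} = \left(89 + \left(-5 + 2\right)\right) \sqrt{1 + 52} = \left(89 - 3\right) \sqrt{53} = 86 \sqrt{53}$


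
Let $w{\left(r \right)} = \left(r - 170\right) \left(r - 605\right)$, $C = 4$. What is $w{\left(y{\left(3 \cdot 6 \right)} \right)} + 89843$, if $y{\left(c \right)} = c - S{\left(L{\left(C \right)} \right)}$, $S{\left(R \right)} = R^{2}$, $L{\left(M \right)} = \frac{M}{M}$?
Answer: $179807$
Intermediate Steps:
$L{\left(M \right)} = 1$
$y{\left(c \right)} = -1 + c$ ($y{\left(c \right)} = c - 1^{2} = c - 1 = -1 + c$)
$w{\left(r \right)} = \left(-605 + r\right) \left(-170 + r\right)$ ($w{\left(r \right)} = \left(-170 + r\right) \left(-605 + r\right) = \left(-605 + r\right) \left(-170 + r\right)$)
$w{\left(y{\left(3 \cdot 6 \right)} \right)} + 89843 = \left(102850 + \left(-1 + 3 \cdot 6\right)^{2} - 775 \left(-1 + 3 \cdot 6\right)\right) + 89843 = \left(102850 + \left(-1 + 18\right)^{2} - 775 \left(-1 + 18\right)\right) + 89843 = \left(102850 + 17^{2} - 13175\right) + 89843 = \left(102850 + 289 - 13175\right) + 89843 = 89964 + 89843 = 179807$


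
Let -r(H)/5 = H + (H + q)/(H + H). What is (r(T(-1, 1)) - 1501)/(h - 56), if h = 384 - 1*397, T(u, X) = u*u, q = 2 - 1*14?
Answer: 2957/138 ≈ 21.428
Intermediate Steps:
q = -12 (q = 2 - 14 = -12)
T(u, X) = u²
r(H) = -5*H - 5*(-12 + H)/(2*H) (r(H) = -5*(H + (H - 12)/(H + H)) = -5*(H + (-12 + H)/((2*H))) = -5*(H + (-12 + H)*(1/(2*H))) = -5*(H + (-12 + H)/(2*H)) = -5*H - 5*(-12 + H)/(2*H))
h = -13 (h = 384 - 397 = -13)
(r(T(-1, 1)) - 1501)/(h - 56) = ((-5/2 - 5*(-1)² + 30/((-1)²)) - 1501)/(-13 - 56) = ((-5/2 - 5*1 + 30/1) - 1501)/(-69) = ((-5/2 - 5 + 30*1) - 1501)*(-1/69) = ((-5/2 - 5 + 30) - 1501)*(-1/69) = (45/2 - 1501)*(-1/69) = -2957/2*(-1/69) = 2957/138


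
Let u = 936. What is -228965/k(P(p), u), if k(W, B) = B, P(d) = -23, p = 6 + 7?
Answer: -228965/936 ≈ -244.62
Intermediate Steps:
p = 13
-228965/k(P(p), u) = -228965/936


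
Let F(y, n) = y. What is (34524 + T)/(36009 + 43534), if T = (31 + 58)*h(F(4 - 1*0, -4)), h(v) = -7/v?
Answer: 137473/318172 ≈ 0.43207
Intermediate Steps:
T = -623/4 (T = (31 + 58)*(-7/(4 - 1*0)) = 89*(-7/(4 + 0)) = 89*(-7/4) = -623/4 ≈ -155.75)
(34524 + T)/(36009 + 43534) = (34524 - 623/4)/(36009 + 43534) = (137473/4)/79543 = (137473/4)*(1/79543) = 137473/318172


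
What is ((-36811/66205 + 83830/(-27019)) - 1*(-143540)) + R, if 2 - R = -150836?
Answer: 526574730282751/1788792895 ≈ 2.9437e+5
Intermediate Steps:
R = 150838 (R = 2 - 1*(-150836) = 2 + 150836 = 150838)
((-36811/66205 + 83830/(-27019)) - 1*(-143540)) + R = ((-36811/66205 + 83830/(-27019)) - 1*(-143540)) + 150838 = ((-36811*1/66205 + 83830*(-1/27019)) + 143540) + 150838 = ((-36811/66205 - 83830/27019) + 143540) + 150838 = (-6544561559/1788792895 + 143540) + 150838 = 256756787586741/1788792895 + 150838 = 526574730282751/1788792895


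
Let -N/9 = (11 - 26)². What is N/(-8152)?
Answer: 2025/8152 ≈ 0.24841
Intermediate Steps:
N = -2025 (N = -9*(11 - 26)² = -9*(-15)² = -9*225 = -2025)
N/(-8152) = -2025/(-8152) = -2025*(-1/8152) = 2025/8152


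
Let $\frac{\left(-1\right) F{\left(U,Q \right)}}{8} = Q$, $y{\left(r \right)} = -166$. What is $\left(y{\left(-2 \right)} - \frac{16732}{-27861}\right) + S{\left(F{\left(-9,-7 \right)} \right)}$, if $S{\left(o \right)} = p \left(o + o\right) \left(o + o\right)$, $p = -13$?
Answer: $- \frac{4547957186}{27861} \approx -1.6324 \cdot 10^{5}$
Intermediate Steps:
$F{\left(U,Q \right)} = - 8 Q$
$S{\left(o \right)} = - 52 o^{2}$ ($S{\left(o \right)} = - 13 \left(o + o\right) \left(o + o\right) = - 13 \cdot 2 o 2 o = - 13 \cdot 4 o^{2} = - 52 o^{2}$)
$\left(y{\left(-2 \right)} - \frac{16732}{-27861}\right) + S{\left(F{\left(-9,-7 \right)} \right)} = \left(-166 - \frac{16732}{-27861}\right) - 52 \left(\left(-8\right) \left(-7\right)\right)^{2} = \left(-166 - - \frac{16732}{27861}\right) - 52 \cdot 56^{2} = \left(-166 + \frac{16732}{27861}\right) - 163072 = - \frac{4608194}{27861} - 163072 = - \frac{4547957186}{27861}$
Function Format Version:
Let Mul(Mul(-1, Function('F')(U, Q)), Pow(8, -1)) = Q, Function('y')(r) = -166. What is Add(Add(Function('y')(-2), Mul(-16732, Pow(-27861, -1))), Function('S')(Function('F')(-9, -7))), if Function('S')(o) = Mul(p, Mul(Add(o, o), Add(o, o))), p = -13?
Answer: Rational(-4547957186, 27861) ≈ -1.6324e+5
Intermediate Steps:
Function('F')(U, Q) = Mul(-8, Q)
Function('S')(o) = Mul(-52, Pow(o, 2)) (Function('S')(o) = Mul(-13, Mul(Add(o, o), Add(o, o))) = Mul(-13, Mul(Mul(2, o), Mul(2, o))) = Mul(-13, Mul(4, Pow(o, 2))) = Mul(-52, Pow(o, 2)))
Add(Add(Function('y')(-2), Mul(-16732, Pow(-27861, -1))), Function('S')(Function('F')(-9, -7))) = Add(Add(-166, Mul(-16732, Pow(-27861, -1))), Mul(-52, Pow(Mul(-8, -7), 2))) = Add(Add(-166, Mul(-16732, Rational(-1, 27861))), Mul(-52, Pow(56, 2))) = Add(Add(-166, Rational(16732, 27861)), Mul(-52, 3136)) = Add(Rational(-4608194, 27861), -163072) = Rational(-4547957186, 27861)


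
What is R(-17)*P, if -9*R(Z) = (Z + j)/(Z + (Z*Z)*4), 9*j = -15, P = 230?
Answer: 12880/30753 ≈ 0.41882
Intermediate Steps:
j = -5/3 (j = (⅑)*(-15) = -5/3 ≈ -1.6667)
R(Z) = -(-5/3 + Z)/(9*(Z + 4*Z²)) (R(Z) = -(Z - 5/3)/(9*(Z + (Z*Z)*4)) = -(-5/3 + Z)/(9*(Z + Z²*4)) = -(-5/3 + Z)/(9*(Z + 4*Z²)))
R(-17)*P = ((1/27)*(5 - 3*(-17))/(-17*(1 + 4*(-17))))*230 = ((1/27)*(-1/17)*(5 + 51)/(1 - 68))*230 = ((1/27)*(-1/17)*56/(-67))*230 = ((1/27)*(-1/17)*(-1/67)*56)*230 = (56/30753)*230 = 12880/30753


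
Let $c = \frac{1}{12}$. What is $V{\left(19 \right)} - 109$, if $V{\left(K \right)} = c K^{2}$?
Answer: $- \frac{947}{12} \approx -78.917$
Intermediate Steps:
$c = \frac{1}{12} \approx 0.083333$
$V{\left(K \right)} = \frac{K^{2}}{12}$
$V{\left(19 \right)} - 109 = \frac{19^{2}}{12} - 109 = \frac{1}{12} \cdot 361 - 109 = \frac{361}{12} - 109 = - \frac{947}{12}$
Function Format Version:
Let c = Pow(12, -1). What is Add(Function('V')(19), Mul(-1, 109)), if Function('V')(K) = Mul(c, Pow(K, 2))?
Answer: Rational(-947, 12) ≈ -78.917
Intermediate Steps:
c = Rational(1, 12) ≈ 0.083333
Function('V')(K) = Mul(Rational(1, 12), Pow(K, 2))
Add(Function('V')(19), Mul(-1, 109)) = Add(Mul(Rational(1, 12), Pow(19, 2)), Mul(-1, 109)) = Add(Mul(Rational(1, 12), 361), -109) = Add(Rational(361, 12), -109) = Rational(-947, 12)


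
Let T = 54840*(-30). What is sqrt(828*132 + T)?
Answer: 12*I*sqrt(10666) ≈ 1239.3*I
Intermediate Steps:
T = -1645200
sqrt(828*132 + T) = sqrt(828*132 - 1645200) = sqrt(109296 - 1645200) = sqrt(-1535904) = 12*I*sqrt(10666)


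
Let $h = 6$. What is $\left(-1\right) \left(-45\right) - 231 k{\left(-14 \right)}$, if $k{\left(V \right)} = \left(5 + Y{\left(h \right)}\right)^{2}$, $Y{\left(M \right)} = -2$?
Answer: $-2034$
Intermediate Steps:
$k{\left(V \right)} = 9$ ($k{\left(V \right)} = \left(5 - 2\right)^{2} = 3^{2} = 9$)
$\left(-1\right) \left(-45\right) - 231 k{\left(-14 \right)} = \left(-1\right) \left(-45\right) - 2079 = 45 - 2079 = -2034$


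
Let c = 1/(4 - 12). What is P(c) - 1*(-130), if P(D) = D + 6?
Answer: 1087/8 ≈ 135.88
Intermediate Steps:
c = -⅛ (c = 1/(-8) = -⅛ ≈ -0.12500)
P(D) = 6 + D
P(c) - 1*(-130) = (6 - ⅛) - 1*(-130) = 47/8 + 130 = 1087/8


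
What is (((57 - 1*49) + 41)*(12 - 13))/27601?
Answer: -7/3943 ≈ -0.0017753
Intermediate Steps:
(((57 - 1*49) + 41)*(12 - 13))/27601 = (((57 - 49) + 41)*(-1))*(1/27601) = ((8 + 41)*(-1))*(1/27601) = (49*(-1))*(1/27601) = -49*1/27601 = -7/3943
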